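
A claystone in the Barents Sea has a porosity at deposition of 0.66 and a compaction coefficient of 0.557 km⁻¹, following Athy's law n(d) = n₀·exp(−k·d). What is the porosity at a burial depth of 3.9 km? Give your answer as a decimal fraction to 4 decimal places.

0.0752

n = n₀·exp(−k·d) = 0.66 × exp(−0.557 × 3.9) = 0.66 × exp(−2.172)
  = 0.66 × 0.1139 = 0.0752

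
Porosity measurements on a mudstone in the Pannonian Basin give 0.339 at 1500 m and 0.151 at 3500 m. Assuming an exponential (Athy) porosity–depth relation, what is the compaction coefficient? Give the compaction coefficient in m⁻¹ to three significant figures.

0.000404 m⁻¹

Working in km (1 km = 1000 m; k in km⁻¹ = k in m⁻¹ × 1000):
Athy: φ(z) = φ₀ e^(−kz) ⇒ φ₁/φ₂ = e^{k(z₂−z₁)} ⇒ k = ln(φ₁/φ₂)/(z₂−z₁)
k = ln(0.339/0.151) / (3.5 − 1.5) = ln(2.245) / 2 = 0.8087 / 2 = 0.4044 km⁻¹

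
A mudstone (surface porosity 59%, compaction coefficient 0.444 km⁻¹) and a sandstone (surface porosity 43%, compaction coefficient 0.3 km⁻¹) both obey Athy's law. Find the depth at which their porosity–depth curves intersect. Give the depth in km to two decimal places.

2.20 km

Set phi₀ₐ e^(−cₐd) = phi₀ᵦ e^(−cᵦd) ⇒ ln(phi₀ₐ/phi₀ᵦ) = (cₐ − cᵦ)·d
d = ln(0.59/0.43) / (0.444 − 0.3) = 0.3163 / 0.144 = 2.197 km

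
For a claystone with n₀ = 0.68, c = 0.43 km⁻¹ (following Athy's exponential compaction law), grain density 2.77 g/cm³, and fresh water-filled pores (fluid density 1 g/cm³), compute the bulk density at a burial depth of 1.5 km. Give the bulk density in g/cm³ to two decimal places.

2.14 g/cm³

Porosity at depth: n = 0.68·exp(−0.43×1.5) = 0.68×0.5247 = 0.3568
Bulk density: ρ_b = (1−n)ρ_g + n·ρ_f = 0.6432×2.77 + 0.3568×1
       = 1.782 + 0.357 = 2.139 g/cm³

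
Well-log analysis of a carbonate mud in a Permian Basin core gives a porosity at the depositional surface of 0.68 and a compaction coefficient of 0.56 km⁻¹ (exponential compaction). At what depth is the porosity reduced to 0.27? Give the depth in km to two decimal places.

Invert Athy's law: Z = ln(phi₀/phi) / k
Z = ln(0.68/0.27) / 0.56 = ln(2.519) / 0.56 = 0.9237 / 0.56 = 1.649 km

1.65 km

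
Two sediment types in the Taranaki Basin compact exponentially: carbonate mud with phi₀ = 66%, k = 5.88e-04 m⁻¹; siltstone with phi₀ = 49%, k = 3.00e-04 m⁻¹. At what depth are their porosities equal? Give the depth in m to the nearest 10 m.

Working in km (1 km = 1000 m; k in km⁻¹ = k in m⁻¹ × 1000):
Set phi₀ₐ e^(−kₐZ) = phi₀ᵦ e^(−kᵦZ) ⇒ ln(phi₀ₐ/phi₀ᵦ) = (kₐ − kᵦ)·Z
Z = ln(0.66/0.49) / (0.588 − 0.3) = 0.2978 / 0.288 = 1.034 km

1030 m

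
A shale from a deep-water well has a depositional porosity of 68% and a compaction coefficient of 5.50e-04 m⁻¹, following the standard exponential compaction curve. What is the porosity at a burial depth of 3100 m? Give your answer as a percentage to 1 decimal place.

Working in km (1 km = 1000 m; c in km⁻¹ = c in m⁻¹ × 1000):
φ = φ₀·exp(−c·z) = 0.68 × exp(−0.55 × 3.1) = 0.68 × exp(−1.705)
  = 0.68 × 0.1818 = 0.1236

12.4%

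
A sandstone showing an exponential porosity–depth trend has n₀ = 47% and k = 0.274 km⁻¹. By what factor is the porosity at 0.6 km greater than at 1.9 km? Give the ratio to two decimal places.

1.43

n(d₁)/n(d₂) = e^(−k·d₁)/e^(−k·d₂) = e^{k(d₂−d₁)}
= exp(0.274 × 1.3) = exp(0.3562) = 1.4279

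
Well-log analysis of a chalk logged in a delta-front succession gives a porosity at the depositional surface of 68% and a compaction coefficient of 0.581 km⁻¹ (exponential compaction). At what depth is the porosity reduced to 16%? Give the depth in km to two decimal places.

2.49 km

Invert Athy's law: z = ln(n₀/n) / β
z = ln(0.68/0.16) / 0.581 = ln(4.25) / 0.581 = 1.4469 / 0.581 = 2.490 km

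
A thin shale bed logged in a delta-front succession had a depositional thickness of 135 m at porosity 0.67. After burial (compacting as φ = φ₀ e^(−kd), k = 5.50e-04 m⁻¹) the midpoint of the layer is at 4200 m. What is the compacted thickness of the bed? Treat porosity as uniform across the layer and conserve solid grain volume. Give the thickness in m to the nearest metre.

Working in km (1 km = 1000 m; k in km⁻¹ = k in m⁻¹ × 1000):
Porosity at 4.2 km: φ = 0.67·exp(−0.55×4.2) = 0.0665
Solid-volume conservation: h(1−φ) = h₀(1−φ₀) ⇒ h = h₀·(1−φ₀)/(1−φ)
h = 0.135 × (1 − 0.67)/(1 − 0.0665) = 0.135 × 0.3535 = 0.0477 km

48 m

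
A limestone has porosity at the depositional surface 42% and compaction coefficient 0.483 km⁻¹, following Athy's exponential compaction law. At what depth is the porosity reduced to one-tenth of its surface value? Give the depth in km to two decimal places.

4.77 km

n/n₀ = 1/10 ⇒ exp(−c·Z) = 1/10 ⇒ Z = ln(10) / c
Z = 2.3026 / 0.483 = 4.767 km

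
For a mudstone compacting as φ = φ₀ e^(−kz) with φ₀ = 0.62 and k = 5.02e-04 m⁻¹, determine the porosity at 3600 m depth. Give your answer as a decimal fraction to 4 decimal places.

Working in km (1 km = 1000 m; k in km⁻¹ = k in m⁻¹ × 1000):
φ = φ₀·exp(−k·z) = 0.62 × exp(−0.502 × 3.6) = 0.62 × exp(−1.807)
  = 0.62 × 0.1641 = 0.1018

0.1018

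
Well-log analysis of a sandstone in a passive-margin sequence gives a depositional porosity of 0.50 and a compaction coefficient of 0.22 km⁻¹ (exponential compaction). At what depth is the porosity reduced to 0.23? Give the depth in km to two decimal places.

3.53 km

Invert Athy's law: Z = ln(φ₀/φ) / c
Z = ln(0.5/0.23) / 0.22 = ln(2.174) / 0.22 = 0.7765 / 0.22 = 3.530 km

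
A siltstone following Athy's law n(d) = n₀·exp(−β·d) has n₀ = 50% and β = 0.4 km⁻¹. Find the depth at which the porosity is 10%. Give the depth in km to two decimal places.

Invert Athy's law: d = ln(n₀/n) / β
d = ln(0.5/0.1) / 0.4 = ln(5) / 0.4 = 1.6094 / 0.4 = 4.024 km

4.02 km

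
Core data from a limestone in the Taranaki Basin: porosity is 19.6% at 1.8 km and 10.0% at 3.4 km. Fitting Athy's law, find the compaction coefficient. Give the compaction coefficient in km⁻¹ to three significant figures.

Athy: n(d) = n₀ e^(−cd) ⇒ n₁/n₂ = e^{c(d₂−d₁)} ⇒ c = ln(n₁/n₂)/(d₂−d₁)
c = ln(0.196/0.1) / (3.4 − 1.8) = ln(1.96) / 1.6 = 0.6729 / 1.6 = 0.4206 km⁻¹

0.421 km⁻¹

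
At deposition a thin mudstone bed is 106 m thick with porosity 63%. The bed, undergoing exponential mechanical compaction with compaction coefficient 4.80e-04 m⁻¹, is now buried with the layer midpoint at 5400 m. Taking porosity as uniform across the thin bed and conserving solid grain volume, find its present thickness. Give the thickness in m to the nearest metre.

41 m

Working in km (1 km = 1000 m; c in km⁻¹ = c in m⁻¹ × 1000):
Porosity at 5.4 km: phi = 0.63·exp(−0.48×5.4) = 0.0472
Solid-volume conservation: h(1−phi) = h₀(1−phi₀) ⇒ h = h₀·(1−phi₀)/(1−phi)
h = 0.106 × (1 − 0.63)/(1 − 0.0472) = 0.106 × 0.3883 = 0.0412 km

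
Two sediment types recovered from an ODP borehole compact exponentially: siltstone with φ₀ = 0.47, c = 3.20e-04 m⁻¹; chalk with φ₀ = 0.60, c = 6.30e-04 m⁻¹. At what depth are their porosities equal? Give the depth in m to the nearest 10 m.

790 m

Working in km (1 km = 1000 m; c in km⁻¹ = c in m⁻¹ × 1000):
Set φ₀ₐ e^(−cₐz) = φ₀ᵦ e^(−cᵦz) ⇒ ln(φ₀ₐ/φ₀ᵦ) = (cₐ − cᵦ)·z
z = ln(0.47/0.6) / (0.32 − 0.63) = -0.2442 / -0.31 = 0.788 km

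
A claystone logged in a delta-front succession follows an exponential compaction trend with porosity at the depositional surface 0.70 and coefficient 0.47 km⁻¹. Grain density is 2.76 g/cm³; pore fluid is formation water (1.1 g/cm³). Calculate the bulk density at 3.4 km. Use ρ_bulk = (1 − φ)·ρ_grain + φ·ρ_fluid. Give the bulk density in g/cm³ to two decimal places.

2.52 g/cm³

Porosity at depth: phi = 0.7·exp(−0.47×3.4) = 0.7×0.2023 = 0.1416
Bulk density: ρ_b = (1−phi)ρ_g + phi·ρ_f = 0.8584×2.76 + 0.1416×1.1
       = 2.369 + 0.156 = 2.525 g/cm³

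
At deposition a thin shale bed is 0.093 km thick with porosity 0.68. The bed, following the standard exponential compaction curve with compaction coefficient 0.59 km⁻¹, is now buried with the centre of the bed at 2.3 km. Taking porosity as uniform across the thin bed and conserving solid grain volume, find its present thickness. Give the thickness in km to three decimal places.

0.036 km

Porosity at 2.3 km: phi = 0.68·exp(−0.59×2.3) = 0.1751
Solid-volume conservation: h(1−phi) = h₀(1−phi₀) ⇒ h = h₀·(1−phi₀)/(1−phi)
h = 0.093 × (1 − 0.68)/(1 − 0.1751) = 0.093 × 0.3879 = 0.0361 km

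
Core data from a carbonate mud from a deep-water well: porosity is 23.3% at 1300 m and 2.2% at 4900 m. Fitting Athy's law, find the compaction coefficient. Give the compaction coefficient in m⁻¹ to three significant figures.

0.000656 m⁻¹

Working in km (1 km = 1000 m; β in km⁻¹ = β in m⁻¹ × 1000):
Athy: phi(z) = phi₀ e^(−βz) ⇒ phi₁/phi₂ = e^{β(z₂−z₁)} ⇒ β = ln(phi₁/phi₂)/(z₂−z₁)
β = ln(0.233/0.022) / (4.9 − 1.3) = ln(10.59) / 3.6 = 2.3600 / 3.6 = 0.6556 km⁻¹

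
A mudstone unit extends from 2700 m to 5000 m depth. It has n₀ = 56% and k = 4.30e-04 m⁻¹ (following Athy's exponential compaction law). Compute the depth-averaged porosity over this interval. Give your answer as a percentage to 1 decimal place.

11.1%

Working in km (1 km = 1000 m; k in km⁻¹ = k in m⁻¹ × 1000):
⟨n⟩ = (1/(d₂−d₁)) ∫ n₀ e^(−kd) dd = n₀·(e^(−k·d₁) − e^(−k·d₂)) / (k·(d₂−d₁))
e^(−0.43×2.7) = 0.3132; e^(−0.43×5) = 0.1165
⟨n⟩ = 0.56 × (0.3132 − 0.1165) / (0.43 × 2.3) = 0.56 × 0.1989 = 0.1114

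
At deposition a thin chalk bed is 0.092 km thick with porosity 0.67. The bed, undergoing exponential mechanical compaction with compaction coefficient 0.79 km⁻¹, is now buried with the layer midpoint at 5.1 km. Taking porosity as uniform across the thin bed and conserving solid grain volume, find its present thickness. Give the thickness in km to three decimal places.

0.031 km

Porosity at 5.1 km: phi = 0.67·exp(−0.79×5.1) = 0.0119
Solid-volume conservation: h(1−phi) = h₀(1−phi₀) ⇒ h = h₀·(1−phi₀)/(1−phi)
h = 0.092 × (1 − 0.67)/(1 − 0.0119) = 0.092 × 0.3340 = 0.0307 km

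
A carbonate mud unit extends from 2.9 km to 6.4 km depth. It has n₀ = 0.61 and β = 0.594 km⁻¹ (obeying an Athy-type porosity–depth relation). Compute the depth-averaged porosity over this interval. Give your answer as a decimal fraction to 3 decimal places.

⟨n⟩ = (1/(Z₂−Z₁)) ∫ n₀ e^(−βZ) dZ = n₀·(e^(−β·Z₁) − e^(−β·Z₂)) / (β·(Z₂−Z₁))
e^(−0.594×2.9) = 0.1786; e^(−0.594×6.4) = 0.0223
⟨n⟩ = 0.61 × (0.1786 − 0.0223) / (0.594 × 3.5) = 0.61 × 0.0752 = 0.0459

0.046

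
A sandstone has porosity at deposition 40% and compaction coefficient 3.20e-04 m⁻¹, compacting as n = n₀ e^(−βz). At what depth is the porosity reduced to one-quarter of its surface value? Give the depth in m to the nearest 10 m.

Working in km (1 km = 1000 m; β in km⁻¹ = β in m⁻¹ × 1000):
n/n₀ = 1/4 ⇒ exp(−β·z) = 1/4 ⇒ z = ln(4) / β
z = 1.3863 / 0.32 = 4.332 km

4330 m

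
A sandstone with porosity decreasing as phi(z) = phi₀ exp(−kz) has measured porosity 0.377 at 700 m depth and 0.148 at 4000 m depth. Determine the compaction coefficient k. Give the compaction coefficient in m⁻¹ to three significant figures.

0.000283 m⁻¹

Working in km (1 km = 1000 m; k in km⁻¹ = k in m⁻¹ × 1000):
Athy: phi(z) = phi₀ e^(−kz) ⇒ phi₁/phi₂ = e^{k(z₂−z₁)} ⇒ k = ln(phi₁/phi₂)/(z₂−z₁)
k = ln(0.377/0.148) / (4 − 0.7) = ln(2.547) / 3.3 = 0.9350 / 3.3 = 0.2833 km⁻¹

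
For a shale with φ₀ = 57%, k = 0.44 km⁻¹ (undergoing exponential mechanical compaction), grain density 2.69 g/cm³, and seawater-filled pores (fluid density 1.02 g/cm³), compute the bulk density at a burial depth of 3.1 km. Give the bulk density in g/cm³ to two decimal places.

2.45 g/cm³

Porosity at depth: φ = 0.57·exp(−0.44×3.1) = 0.57×0.2556 = 0.1457
Bulk density: ρ_b = (1−φ)ρ_g + φ·ρ_f = 0.8543×2.69 + 0.1457×1.02
       = 2.298 + 0.149 = 2.447 g/cm³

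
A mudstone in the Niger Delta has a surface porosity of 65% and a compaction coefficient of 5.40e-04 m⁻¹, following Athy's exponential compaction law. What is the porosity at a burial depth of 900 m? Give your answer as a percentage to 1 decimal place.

40.0%

Working in km (1 km = 1000 m; β in km⁻¹ = β in m⁻¹ × 1000):
n = n₀·exp(−β·Z) = 0.65 × exp(−0.54 × 0.9) = 0.65 × exp(−0.486)
  = 0.65 × 0.6151 = 0.3998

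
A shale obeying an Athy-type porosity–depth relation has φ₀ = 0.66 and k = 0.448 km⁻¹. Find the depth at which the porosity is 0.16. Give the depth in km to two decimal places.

3.16 km

Invert Athy's law: Z = ln(φ₀/φ) / k
Z = ln(0.66/0.16) / 0.448 = ln(4.125) / 0.448 = 1.4171 / 0.448 = 3.163 km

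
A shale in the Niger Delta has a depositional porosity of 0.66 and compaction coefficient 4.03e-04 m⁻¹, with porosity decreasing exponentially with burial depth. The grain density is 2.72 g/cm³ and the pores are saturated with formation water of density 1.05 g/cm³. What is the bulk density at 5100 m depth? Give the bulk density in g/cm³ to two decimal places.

2.58 g/cm³

Working in km (1 km = 1000 m; β in km⁻¹ = β in m⁻¹ × 1000):
Porosity at depth: φ = 0.66·exp(−0.403×5.1) = 0.66×0.1281 = 0.0845
Bulk density: ρ_b = (1−φ)ρ_g + φ·ρ_f = 0.9155×2.72 + 0.0845×1.05
       = 2.490 + 0.089 = 2.579 g/cm³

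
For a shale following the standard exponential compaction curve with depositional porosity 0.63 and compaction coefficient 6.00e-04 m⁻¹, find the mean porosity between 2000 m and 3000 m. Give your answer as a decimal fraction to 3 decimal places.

0.143

Working in km (1 km = 1000 m; β in km⁻¹ = β in m⁻¹ × 1000):
⟨n⟩ = (1/(d₂−d₁)) ∫ n₀ e^(−βd) dd = n₀·(e^(−β·d₁) − e^(−β·d₂)) / (β·(d₂−d₁))
e^(−0.6×2) = 0.3012; e^(−0.6×3) = 0.1653
⟨n⟩ = 0.63 × (0.3012 − 0.1653) / (0.6 × 1) = 0.63 × 0.2265 = 0.1427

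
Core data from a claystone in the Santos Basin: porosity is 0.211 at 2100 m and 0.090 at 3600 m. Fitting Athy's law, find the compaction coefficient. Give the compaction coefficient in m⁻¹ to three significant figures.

Working in km (1 km = 1000 m; β in km⁻¹ = β in m⁻¹ × 1000):
Athy: phi(d) = phi₀ e^(−βd) ⇒ phi₁/phi₂ = e^{β(d₂−d₁)} ⇒ β = ln(phi₁/phi₂)/(d₂−d₁)
β = ln(0.211/0.09) / (3.6 − 2.1) = ln(2.344) / 1.5 = 0.8520 / 1.5 = 0.568 km⁻¹

0.000568 m⁻¹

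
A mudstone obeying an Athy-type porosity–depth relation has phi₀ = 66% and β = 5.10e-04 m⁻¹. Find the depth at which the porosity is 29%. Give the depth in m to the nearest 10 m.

Working in km (1 km = 1000 m; β in km⁻¹ = β in m⁻¹ × 1000):
Invert Athy's law: z = ln(phi₀/phi) / β
z = ln(0.66/0.29) / 0.51 = ln(2.276) / 0.51 = 0.8224 / 0.51 = 1.612 km

1610 m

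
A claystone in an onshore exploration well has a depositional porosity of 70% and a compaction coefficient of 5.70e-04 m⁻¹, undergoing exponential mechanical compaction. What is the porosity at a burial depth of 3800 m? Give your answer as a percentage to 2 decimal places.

Working in km (1 km = 1000 m; k in km⁻¹ = k in m⁻¹ × 1000):
φ = φ₀·exp(−k·d) = 0.7 × exp(−0.57 × 3.8) = 0.7 × exp(−2.166)
  = 0.7 × 0.1146 = 0.0802

8.02%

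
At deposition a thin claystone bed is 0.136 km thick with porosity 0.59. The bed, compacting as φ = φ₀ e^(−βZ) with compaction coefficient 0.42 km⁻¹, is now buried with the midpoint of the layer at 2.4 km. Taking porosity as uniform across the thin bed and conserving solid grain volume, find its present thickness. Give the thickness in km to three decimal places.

0.071 km

Porosity at 2.4 km: φ = 0.59·exp(−0.42×2.4) = 0.2153
Solid-volume conservation: h(1−φ) = h₀(1−φ₀) ⇒ h = h₀·(1−φ₀)/(1−φ)
h = 0.136 × (1 − 0.59)/(1 − 0.2153) = 0.136 × 0.5225 = 0.0711 km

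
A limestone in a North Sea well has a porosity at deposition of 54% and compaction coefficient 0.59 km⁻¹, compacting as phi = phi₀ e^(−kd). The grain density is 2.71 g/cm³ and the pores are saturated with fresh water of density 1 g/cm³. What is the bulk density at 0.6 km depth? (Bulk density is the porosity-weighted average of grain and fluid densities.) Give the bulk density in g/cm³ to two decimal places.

2.06 g/cm³

Porosity at depth: phi = 0.54·exp(−0.59×0.6) = 0.54×0.7019 = 0.3790
Bulk density: ρ_b = (1−phi)ρ_g + phi·ρ_f = 0.6210×2.71 + 0.3790×1
       = 1.683 + 0.379 = 2.062 g/cm³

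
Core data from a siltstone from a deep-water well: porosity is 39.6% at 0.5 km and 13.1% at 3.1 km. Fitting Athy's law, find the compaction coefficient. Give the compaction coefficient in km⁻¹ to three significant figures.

Athy: φ(Z) = φ₀ e^(−kZ) ⇒ φ₁/φ₂ = e^{k(Z₂−Z₁)} ⇒ k = ln(φ₁/φ₂)/(Z₂−Z₁)
k = ln(0.396/0.131) / (3.1 − 0.5) = ln(3.023) / 2.6 = 1.1062 / 2.6 = 0.4255 km⁻¹

0.425 km⁻¹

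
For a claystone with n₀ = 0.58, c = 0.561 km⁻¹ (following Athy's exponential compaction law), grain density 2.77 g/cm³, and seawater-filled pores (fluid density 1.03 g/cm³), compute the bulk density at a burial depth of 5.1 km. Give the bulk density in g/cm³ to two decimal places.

2.71 g/cm³

Porosity at depth: n = 0.58·exp(−0.561×5.1) = 0.58×0.0572 = 0.0332
Bulk density: ρ_b = (1−n)ρ_g + n·ρ_f = 0.9668×2.77 + 0.0332×1.03
       = 2.678 + 0.034 = 2.712 g/cm³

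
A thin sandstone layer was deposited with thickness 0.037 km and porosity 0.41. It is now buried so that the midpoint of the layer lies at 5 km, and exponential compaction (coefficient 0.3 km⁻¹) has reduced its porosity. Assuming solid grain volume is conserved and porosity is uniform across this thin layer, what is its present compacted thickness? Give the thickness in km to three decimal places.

Porosity at 5 km: n = 0.41·exp(−0.3×5) = 0.0915
Solid-volume conservation: h(1−n) = h₀(1−n₀) ⇒ h = h₀·(1−n₀)/(1−n)
h = 0.037 × (1 − 0.41)/(1 − 0.0915) = 0.037 × 0.6494 = 0.0240 km

0.024 km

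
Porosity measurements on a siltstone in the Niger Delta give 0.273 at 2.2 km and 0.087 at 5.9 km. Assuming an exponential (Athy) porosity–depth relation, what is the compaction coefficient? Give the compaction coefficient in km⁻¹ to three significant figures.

0.309 km⁻¹

Athy: phi(Z) = phi₀ e^(−βZ) ⇒ phi₁/phi₂ = e^{β(Z₂−Z₁)} ⇒ β = ln(phi₁/phi₂)/(Z₂−Z₁)
β = ln(0.273/0.087) / (5.9 − 2.2) = ln(3.138) / 3.7 = 1.1436 / 3.7 = 0.3091 km⁻¹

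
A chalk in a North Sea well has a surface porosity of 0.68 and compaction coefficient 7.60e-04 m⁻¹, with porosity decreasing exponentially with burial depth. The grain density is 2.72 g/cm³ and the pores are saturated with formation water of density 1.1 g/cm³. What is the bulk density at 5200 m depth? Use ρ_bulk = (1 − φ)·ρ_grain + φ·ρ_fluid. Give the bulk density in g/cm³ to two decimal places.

Working in km (1 km = 1000 m; β in km⁻¹ = β in m⁻¹ × 1000):
Porosity at depth: n = 0.68·exp(−0.76×5.2) = 0.68×0.0192 = 0.0131
Bulk density: ρ_b = (1−n)ρ_g + n·ρ_f = 0.9869×2.72 + 0.0131×1.1
       = 2.684 + 0.014 = 2.699 g/cm³

2.70 g/cm³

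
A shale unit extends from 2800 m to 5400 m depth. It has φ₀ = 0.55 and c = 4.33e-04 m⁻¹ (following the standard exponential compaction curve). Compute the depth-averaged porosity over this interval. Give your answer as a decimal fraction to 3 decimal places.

Working in km (1 km = 1000 m; c in km⁻¹ = c in m⁻¹ × 1000):
⟨φ⟩ = (1/(d₂−d₁)) ∫ φ₀ e^(−cd) dd = φ₀·(e^(−c·d₁) − e^(−c·d₂)) / (c·(d₂−d₁))
e^(−0.433×2.8) = 0.2975; e^(−0.433×5.4) = 0.0965
⟨φ⟩ = 0.55 × (0.2975 − 0.0965) / (0.433 × 2.6) = 0.55 × 0.1785 = 0.0982

0.098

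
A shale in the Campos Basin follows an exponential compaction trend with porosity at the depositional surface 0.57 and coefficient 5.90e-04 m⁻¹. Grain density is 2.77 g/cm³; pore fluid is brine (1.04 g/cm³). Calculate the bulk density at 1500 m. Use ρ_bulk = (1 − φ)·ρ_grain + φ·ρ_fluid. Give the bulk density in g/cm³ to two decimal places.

2.36 g/cm³

Working in km (1 km = 1000 m; k in km⁻¹ = k in m⁻¹ × 1000):
Porosity at depth: n = 0.57·exp(−0.59×1.5) = 0.57×0.4127 = 0.2352
Bulk density: ρ_b = (1−n)ρ_g + n·ρ_f = 0.7648×2.77 + 0.2352×1.04
       = 2.118 + 0.245 = 2.363 g/cm³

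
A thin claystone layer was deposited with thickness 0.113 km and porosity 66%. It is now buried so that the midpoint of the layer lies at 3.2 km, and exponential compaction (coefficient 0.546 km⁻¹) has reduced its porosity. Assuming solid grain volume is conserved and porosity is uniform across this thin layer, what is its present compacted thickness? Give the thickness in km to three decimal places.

Porosity at 3.2 km: φ = 0.66·exp(−0.546×3.2) = 0.1150
Solid-volume conservation: h(1−φ) = h₀(1−φ₀) ⇒ h = h₀·(1−φ₀)/(1−φ)
h = 0.113 × (1 − 0.66)/(1 − 0.1150) = 0.113 × 0.3842 = 0.0434 km

0.043 km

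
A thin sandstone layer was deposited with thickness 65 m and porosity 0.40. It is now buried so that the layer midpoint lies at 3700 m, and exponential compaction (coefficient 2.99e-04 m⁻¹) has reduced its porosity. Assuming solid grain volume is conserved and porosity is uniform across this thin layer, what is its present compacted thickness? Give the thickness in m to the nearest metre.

Working in km (1 km = 1000 m; β in km⁻¹ = β in m⁻¹ × 1000):
Porosity at 3.7 km: φ = 0.4·exp(−0.299×3.7) = 0.1323
Solid-volume conservation: h(1−φ) = h₀(1−φ₀) ⇒ h = h₀·(1−φ₀)/(1−φ)
h = 0.065 × (1 − 0.4)/(1 − 0.1323) = 0.065 × 0.6915 = 0.0449 km

45 m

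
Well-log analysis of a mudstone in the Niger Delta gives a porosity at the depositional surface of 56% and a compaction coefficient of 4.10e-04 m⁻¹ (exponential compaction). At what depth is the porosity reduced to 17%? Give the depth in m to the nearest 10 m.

2910 m

Working in km (1 km = 1000 m; k in km⁻¹ = k in m⁻¹ × 1000):
Invert Athy's law: z = ln(phi₀/phi) / k
z = ln(0.56/0.17) / 0.41 = ln(3.294) / 0.41 = 1.1921 / 0.41 = 2.908 km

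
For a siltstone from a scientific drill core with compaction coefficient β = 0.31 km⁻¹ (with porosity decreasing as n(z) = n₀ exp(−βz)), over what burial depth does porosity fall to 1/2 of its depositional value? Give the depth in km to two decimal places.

2.24 km

n/n₀ = 1/2 ⇒ exp(−β·z) = 1/2 ⇒ z = ln(2) / β
z = 0.6931 / 0.31 = 2.236 km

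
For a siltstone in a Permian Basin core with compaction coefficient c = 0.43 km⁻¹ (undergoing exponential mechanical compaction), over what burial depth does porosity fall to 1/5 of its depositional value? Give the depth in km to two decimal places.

3.74 km

φ/φ₀ = 1/5 ⇒ exp(−c·d) = 1/5 ⇒ d = ln(5) / c
d = 1.6094 / 0.43 = 3.743 km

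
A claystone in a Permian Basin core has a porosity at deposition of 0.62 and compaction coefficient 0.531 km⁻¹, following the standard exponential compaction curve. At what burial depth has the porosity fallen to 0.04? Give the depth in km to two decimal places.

Invert Athy's law: d = ln(phi₀/phi) / β
d = ln(0.62/0.04) / 0.531 = ln(15.5) / 0.531 = 2.7408 / 0.531 = 5.162 km

5.16 km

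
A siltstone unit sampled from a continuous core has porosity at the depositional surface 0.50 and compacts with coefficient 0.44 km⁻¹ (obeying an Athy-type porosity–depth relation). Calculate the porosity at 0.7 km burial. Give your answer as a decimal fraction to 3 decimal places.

phi = phi₀·exp(−β·z) = 0.5 × exp(−0.44 × 0.7) = 0.5 × exp(−0.308)
  = 0.5 × 0.7349 = 0.3675

0.367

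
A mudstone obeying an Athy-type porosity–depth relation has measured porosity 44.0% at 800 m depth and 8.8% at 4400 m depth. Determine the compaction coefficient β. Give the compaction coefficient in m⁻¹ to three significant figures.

0.000447 m⁻¹

Working in km (1 km = 1000 m; β in km⁻¹ = β in m⁻¹ × 1000):
Athy: phi(z) = phi₀ e^(−βz) ⇒ phi₁/phi₂ = e^{β(z₂−z₁)} ⇒ β = ln(phi₁/phi₂)/(z₂−z₁)
β = ln(0.44/0.088) / (4.4 − 0.8) = ln(5) / 3.6 = 1.6094 / 3.6 = 0.4471 km⁻¹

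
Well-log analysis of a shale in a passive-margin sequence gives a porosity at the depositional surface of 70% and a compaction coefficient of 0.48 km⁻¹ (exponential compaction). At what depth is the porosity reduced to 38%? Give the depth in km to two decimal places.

1.27 km

Invert Athy's law: d = ln(phi₀/phi) / c
d = ln(0.7/0.38) / 0.48 = ln(1.842) / 0.48 = 0.6109 / 0.48 = 1.273 km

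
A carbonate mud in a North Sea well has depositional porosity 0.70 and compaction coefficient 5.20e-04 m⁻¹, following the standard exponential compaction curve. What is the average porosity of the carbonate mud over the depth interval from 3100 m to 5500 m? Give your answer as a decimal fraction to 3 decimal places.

0.080

Working in km (1 km = 1000 m; β in km⁻¹ = β in m⁻¹ × 1000):
⟨phi⟩ = (1/(d₂−d₁)) ∫ phi₀ e^(−βd) dd = phi₀·(e^(−β·d₁) − e^(−β·d₂)) / (β·(d₂−d₁))
e^(−0.52×3.1) = 0.1995; e^(−0.52×5.5) = 0.0573
⟨phi⟩ = 0.7 × (0.1995 − 0.0573) / (0.52 × 2.4) = 0.7 × 0.1140 = 0.0798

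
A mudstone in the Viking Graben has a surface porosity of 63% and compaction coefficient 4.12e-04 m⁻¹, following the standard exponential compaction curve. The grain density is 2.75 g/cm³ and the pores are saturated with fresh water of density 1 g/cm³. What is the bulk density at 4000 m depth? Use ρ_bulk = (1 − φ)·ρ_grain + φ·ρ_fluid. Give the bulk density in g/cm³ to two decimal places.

Working in km (1 km = 1000 m; β in km⁻¹ = β in m⁻¹ × 1000):
Porosity at depth: phi = 0.63·exp(−0.412×4) = 0.63×0.1924 = 0.1212
Bulk density: ρ_b = (1−phi)ρ_g + phi·ρ_f = 0.8788×2.75 + 0.1212×1
       = 2.417 + 0.121 = 2.538 g/cm³

2.54 g/cm³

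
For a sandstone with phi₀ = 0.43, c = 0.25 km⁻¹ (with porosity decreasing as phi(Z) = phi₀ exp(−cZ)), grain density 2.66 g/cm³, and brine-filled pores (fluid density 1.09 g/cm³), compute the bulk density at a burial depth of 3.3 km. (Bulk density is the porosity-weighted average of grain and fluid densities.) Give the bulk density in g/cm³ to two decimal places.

2.36 g/cm³

Porosity at depth: phi = 0.43·exp(−0.25×3.3) = 0.43×0.4382 = 0.1884
Bulk density: ρ_b = (1−phi)ρ_g + phi·ρ_f = 0.8116×2.66 + 0.1884×1.09
       = 2.159 + 0.205 = 2.364 g/cm³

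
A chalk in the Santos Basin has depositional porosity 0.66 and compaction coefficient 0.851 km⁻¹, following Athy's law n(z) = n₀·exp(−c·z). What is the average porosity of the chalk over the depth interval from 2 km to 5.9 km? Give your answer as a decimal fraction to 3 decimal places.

0.035

⟨n⟩ = (1/(z₂−z₁)) ∫ n₀ e^(−cz) dz = n₀·(e^(−c·z₁) − e^(−c·z₂)) / (c·(z₂−z₁))
e^(−0.851×2) = 0.1823; e^(−0.851×5.9) = 0.0066
⟨n⟩ = 0.66 × (0.1823 − 0.0066) / (0.851 × 3.9) = 0.66 × 0.0529 = 0.0349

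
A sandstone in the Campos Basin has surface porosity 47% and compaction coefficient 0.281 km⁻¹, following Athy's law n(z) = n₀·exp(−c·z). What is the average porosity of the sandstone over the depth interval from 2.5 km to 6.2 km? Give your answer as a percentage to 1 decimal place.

⟨n⟩ = (1/(z₂−z₁)) ∫ n₀ e^(−cz) dz = n₀·(e^(−c·z₁) − e^(−c·z₂)) / (c·(z₂−z₁))
e^(−0.281×2.5) = 0.4953; e^(−0.281×6.2) = 0.1751
⟨n⟩ = 0.47 × (0.4953 − 0.1751) / (0.281 × 3.7) = 0.47 × 0.3080 = 0.1448

14.5%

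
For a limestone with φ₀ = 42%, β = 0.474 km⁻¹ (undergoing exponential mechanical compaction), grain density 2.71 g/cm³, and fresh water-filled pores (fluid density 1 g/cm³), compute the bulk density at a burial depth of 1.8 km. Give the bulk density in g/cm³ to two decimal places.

Porosity at depth: φ = 0.42·exp(−0.474×1.8) = 0.42×0.4260 = 0.1789
Bulk density: ρ_b = (1−φ)ρ_g + φ·ρ_f = 0.8211×2.71 + 0.1789×1
       = 2.225 + 0.179 = 2.404 g/cm³

2.40 g/cm³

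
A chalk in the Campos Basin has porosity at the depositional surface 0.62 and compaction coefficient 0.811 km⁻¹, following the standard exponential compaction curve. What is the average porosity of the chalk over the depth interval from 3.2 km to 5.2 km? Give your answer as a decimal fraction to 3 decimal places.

⟨n⟩ = (1/(Z₂−Z₁)) ∫ n₀ e^(−kZ) dZ = n₀·(e^(−k·Z₁) − e^(−k·Z₂)) / (k·(Z₂−Z₁))
e^(−0.811×3.2) = 0.0746; e^(−0.811×5.2) = 0.0147
⟨n⟩ = 0.62 × (0.0746 − 0.0147) / (0.811 × 2) = 0.62 × 0.0369 = 0.0229

0.023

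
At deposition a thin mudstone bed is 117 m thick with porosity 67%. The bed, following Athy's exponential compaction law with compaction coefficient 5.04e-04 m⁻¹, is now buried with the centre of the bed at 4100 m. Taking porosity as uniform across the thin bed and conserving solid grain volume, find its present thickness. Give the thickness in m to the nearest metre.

Working in km (1 km = 1000 m; c in km⁻¹ = c in m⁻¹ × 1000):
Porosity at 4.1 km: φ = 0.67·exp(−0.504×4.1) = 0.0848
Solid-volume conservation: h(1−φ) = h₀(1−φ₀) ⇒ h = h₀·(1−φ₀)/(1−φ)
h = 0.117 × (1 − 0.67)/(1 − 0.0848) = 0.117 × 0.3606 = 0.0422 km

42 m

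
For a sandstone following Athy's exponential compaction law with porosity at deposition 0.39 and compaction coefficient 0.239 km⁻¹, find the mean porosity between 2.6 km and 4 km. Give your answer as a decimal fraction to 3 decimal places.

⟨n⟩ = (1/(Z₂−Z₁)) ∫ n₀ e^(−cZ) dZ = n₀·(e^(−c·Z₁) − e^(−c·Z₂)) / (c·(Z₂−Z₁))
e^(−0.239×2.6) = 0.5372; e^(−0.239×4) = 0.3844
⟨n⟩ = 0.39 × (0.5372 − 0.3844) / (0.239 × 1.4) = 0.39 × 0.4566 = 0.1781

0.178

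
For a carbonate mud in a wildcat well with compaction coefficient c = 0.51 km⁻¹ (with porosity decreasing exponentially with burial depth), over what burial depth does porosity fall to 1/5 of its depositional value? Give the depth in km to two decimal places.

n/n₀ = 1/5 ⇒ exp(−c·z) = 1/5 ⇒ z = ln(5) / c
z = 1.6094 / 0.51 = 3.156 km

3.16 km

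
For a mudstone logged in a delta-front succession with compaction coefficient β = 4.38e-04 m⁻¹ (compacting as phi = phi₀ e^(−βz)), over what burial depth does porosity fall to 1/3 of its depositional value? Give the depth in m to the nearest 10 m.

2510 m

Working in km (1 km = 1000 m; β in km⁻¹ = β in m⁻¹ × 1000):
phi/phi₀ = 1/3 ⇒ exp(−β·z) = 1/3 ⇒ z = ln(3) / β
z = 1.0986 / 0.438 = 2.508 km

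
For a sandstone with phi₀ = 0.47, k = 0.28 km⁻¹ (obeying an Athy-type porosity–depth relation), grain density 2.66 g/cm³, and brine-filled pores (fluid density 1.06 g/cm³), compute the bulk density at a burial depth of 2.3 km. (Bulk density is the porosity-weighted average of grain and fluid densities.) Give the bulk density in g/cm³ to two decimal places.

Porosity at depth: phi = 0.47·exp(−0.28×2.3) = 0.47×0.5252 = 0.2468
Bulk density: ρ_b = (1−phi)ρ_g + phi·ρ_f = 0.7532×2.66 + 0.2468×1.06
       = 2.003 + 0.262 = 2.265 g/cm³

2.27 g/cm³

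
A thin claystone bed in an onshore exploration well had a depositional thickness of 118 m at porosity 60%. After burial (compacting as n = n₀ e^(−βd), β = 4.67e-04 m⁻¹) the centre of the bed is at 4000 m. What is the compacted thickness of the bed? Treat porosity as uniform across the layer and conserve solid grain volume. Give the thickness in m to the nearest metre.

52 m

Working in km (1 km = 1000 m; β in km⁻¹ = β in m⁻¹ × 1000):
Porosity at 4 km: n = 0.6·exp(−0.467×4) = 0.0927
Solid-volume conservation: h(1−n) = h₀(1−n₀) ⇒ h = h₀·(1−n₀)/(1−n)
h = 0.118 × (1 − 0.6)/(1 − 0.0927) = 0.118 × 0.4408 = 0.0520 km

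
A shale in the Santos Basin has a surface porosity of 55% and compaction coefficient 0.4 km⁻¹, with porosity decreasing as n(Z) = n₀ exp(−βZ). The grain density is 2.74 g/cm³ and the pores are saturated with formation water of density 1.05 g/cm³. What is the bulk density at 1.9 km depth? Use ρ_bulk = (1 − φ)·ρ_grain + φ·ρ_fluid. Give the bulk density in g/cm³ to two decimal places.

Porosity at depth: n = 0.55·exp(−0.4×1.9) = 0.55×0.4677 = 0.2572
Bulk density: ρ_b = (1−n)ρ_g + n·ρ_f = 0.7428×2.74 + 0.2572×1.05
       = 2.035 + 0.270 = 2.305 g/cm³

2.31 g/cm³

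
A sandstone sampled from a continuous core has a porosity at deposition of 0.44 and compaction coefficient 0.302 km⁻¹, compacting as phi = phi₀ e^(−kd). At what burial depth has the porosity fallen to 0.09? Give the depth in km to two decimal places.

Invert Athy's law: d = ln(phi₀/phi) / k
d = ln(0.44/0.09) / 0.302 = ln(4.889) / 0.302 = 1.5870 / 0.302 = 5.255 km

5.25 km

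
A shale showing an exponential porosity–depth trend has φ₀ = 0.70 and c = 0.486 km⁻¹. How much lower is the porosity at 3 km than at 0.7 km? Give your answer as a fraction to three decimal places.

φ(0.7) = 0.7·e^(−0.486×0.7) = 0.4981
φ(3) = 0.7·e^(−0.486×3) = 0.1629
Δφ = 0.4981 − 0.1629 = 0.3352

0.335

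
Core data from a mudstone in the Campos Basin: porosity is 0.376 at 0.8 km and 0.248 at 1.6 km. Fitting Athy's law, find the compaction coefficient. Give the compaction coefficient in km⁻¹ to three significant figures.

Athy: φ(Z) = φ₀ e^(−kZ) ⇒ φ₁/φ₂ = e^{k(Z₂−Z₁)} ⇒ k = ln(φ₁/φ₂)/(Z₂−Z₁)
k = ln(0.376/0.248) / (1.6 − 0.8) = ln(1.516) / 0.8 = 0.4162 / 0.8 = 0.5202 km⁻¹

0.520 km⁻¹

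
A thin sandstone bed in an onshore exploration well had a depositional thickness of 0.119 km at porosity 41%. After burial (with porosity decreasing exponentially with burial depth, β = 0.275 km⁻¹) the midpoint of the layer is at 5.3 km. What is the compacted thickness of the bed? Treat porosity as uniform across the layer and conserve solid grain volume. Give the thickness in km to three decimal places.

0.078 km

Porosity at 5.3 km: phi = 0.41·exp(−0.275×5.3) = 0.0955
Solid-volume conservation: h(1−phi) = h₀(1−phi₀) ⇒ h = h₀·(1−phi₀)/(1−phi)
h = 0.119 × (1 − 0.41)/(1 − 0.0955) = 0.119 × 0.6523 = 0.0776 km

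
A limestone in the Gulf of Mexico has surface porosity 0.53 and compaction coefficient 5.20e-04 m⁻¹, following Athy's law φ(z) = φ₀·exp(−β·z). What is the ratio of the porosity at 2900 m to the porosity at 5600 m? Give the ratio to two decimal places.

4.07

Working in km (1 km = 1000 m; β in km⁻¹ = β in m⁻¹ × 1000):
φ(z₁)/φ(z₂) = e^(−β·z₁)/e^(−β·z₂) = e^{β(z₂−z₁)}
= exp(0.52 × 2.7) = exp(1.404) = 4.0715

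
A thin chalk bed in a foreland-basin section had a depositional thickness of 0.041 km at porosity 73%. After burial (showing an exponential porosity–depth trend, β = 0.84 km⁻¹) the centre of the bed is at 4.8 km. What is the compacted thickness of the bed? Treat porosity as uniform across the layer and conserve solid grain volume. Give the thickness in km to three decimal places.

0.011 km

Porosity at 4.8 km: n = 0.73·exp(−0.84×4.8) = 0.0129
Solid-volume conservation: h(1−n) = h₀(1−n₀) ⇒ h = h₀·(1−n₀)/(1−n)
h = 0.041 × (1 − 0.73)/(1 − 0.0129) = 0.041 × 0.2735 = 0.0112 km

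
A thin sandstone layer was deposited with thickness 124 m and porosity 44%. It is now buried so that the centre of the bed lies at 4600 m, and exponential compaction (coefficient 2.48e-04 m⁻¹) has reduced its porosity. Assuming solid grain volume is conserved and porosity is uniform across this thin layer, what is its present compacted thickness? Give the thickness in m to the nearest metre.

81 m

Working in km (1 km = 1000 m; β in km⁻¹ = β in m⁻¹ × 1000):
Porosity at 4.6 km: n = 0.44·exp(−0.248×4.6) = 0.1406
Solid-volume conservation: h(1−n) = h₀(1−n₀) ⇒ h = h₀·(1−n₀)/(1−n)
h = 0.124 × (1 − 0.44)/(1 − 0.1406) = 0.124 × 0.6516 = 0.0808 km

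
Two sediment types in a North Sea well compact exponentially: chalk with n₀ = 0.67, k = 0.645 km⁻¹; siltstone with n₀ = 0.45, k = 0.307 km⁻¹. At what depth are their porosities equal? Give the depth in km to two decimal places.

Set n₀ₐ e^(−kₐd) = n₀ᵦ e^(−kᵦd) ⇒ ln(n₀ₐ/n₀ᵦ) = (kₐ − kᵦ)·d
d = ln(0.67/0.45) / (0.645 − 0.307) = 0.3980 / 0.338 = 1.178 km

1.18 km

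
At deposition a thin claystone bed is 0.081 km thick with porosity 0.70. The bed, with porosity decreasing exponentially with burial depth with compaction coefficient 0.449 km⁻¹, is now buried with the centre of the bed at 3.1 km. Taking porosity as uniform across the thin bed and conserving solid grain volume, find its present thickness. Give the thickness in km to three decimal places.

Porosity at 3.1 km: phi = 0.7·exp(−0.449×3.1) = 0.1740
Solid-volume conservation: h(1−phi) = h₀(1−phi₀) ⇒ h = h₀·(1−phi₀)/(1−phi)
h = 0.081 × (1 − 0.7)/(1 − 0.1740) = 0.081 × 0.3632 = 0.0294 km

0.029 km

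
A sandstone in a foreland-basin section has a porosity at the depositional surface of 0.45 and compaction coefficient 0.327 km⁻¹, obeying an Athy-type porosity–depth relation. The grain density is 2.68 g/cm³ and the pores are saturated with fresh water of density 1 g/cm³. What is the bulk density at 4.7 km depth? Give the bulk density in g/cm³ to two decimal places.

Porosity at depth: φ = 0.45·exp(−0.327×4.7) = 0.45×0.2150 = 0.0968
Bulk density: ρ_b = (1−φ)ρ_g + φ·ρ_f = 0.9032×2.68 + 0.0968×1
       = 2.421 + 0.097 = 2.517 g/cm³

2.52 g/cm³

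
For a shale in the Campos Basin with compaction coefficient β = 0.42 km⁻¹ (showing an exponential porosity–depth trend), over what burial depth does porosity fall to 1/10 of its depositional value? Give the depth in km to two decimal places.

5.48 km

n/n₀ = 1/10 ⇒ exp(−β·z) = 1/10 ⇒ z = ln(10) / β
z = 2.3026 / 0.42 = 5.482 km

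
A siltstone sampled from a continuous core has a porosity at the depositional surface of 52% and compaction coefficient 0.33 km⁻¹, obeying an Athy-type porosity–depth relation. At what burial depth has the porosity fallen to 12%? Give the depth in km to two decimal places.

Invert Athy's law: z = ln(phi₀/phi) / β
z = ln(0.52/0.12) / 0.33 = ln(4.333) / 0.33 = 1.4663 / 0.33 = 4.443 km

4.44 km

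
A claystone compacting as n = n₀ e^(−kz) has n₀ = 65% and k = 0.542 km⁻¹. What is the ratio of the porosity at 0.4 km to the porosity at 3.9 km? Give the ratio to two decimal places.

n(z₁)/n(z₂) = e^(−k·z₁)/e^(−k·z₂) = e^{k(z₂−z₁)}
= exp(0.542 × 3.5) = exp(1.897) = 6.6659

6.67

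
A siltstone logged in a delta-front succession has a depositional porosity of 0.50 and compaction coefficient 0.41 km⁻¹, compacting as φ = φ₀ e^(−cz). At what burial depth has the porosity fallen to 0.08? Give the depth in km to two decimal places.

4.47 km

Invert Athy's law: z = ln(φ₀/φ) / c
z = ln(0.5/0.08) / 0.41 = ln(6.25) / 0.41 = 1.8326 / 0.41 = 4.470 km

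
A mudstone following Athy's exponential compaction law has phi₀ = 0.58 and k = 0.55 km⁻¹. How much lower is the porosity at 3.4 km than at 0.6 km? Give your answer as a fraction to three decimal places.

0.328

phi(0.6) = 0.58·e^(−0.55×0.6) = 0.4170
phi(3.4) = 0.58·e^(−0.55×3.4) = 0.0894
Δphi = 0.4170 − 0.0894 = 0.3276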